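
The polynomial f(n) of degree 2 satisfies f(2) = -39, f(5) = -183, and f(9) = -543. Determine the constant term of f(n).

-3

Write f(n) = an^2 + bn + c. Substituting each data point gives a linear system:
  4a + 2b + c = -39
  25a + 5b + c = -183
  81a + 9b + c = -543
Solving the system yields a = -6, b = -6, c = -3.
So f(n) = -6n² - 6n - 3.
The constant term is -3.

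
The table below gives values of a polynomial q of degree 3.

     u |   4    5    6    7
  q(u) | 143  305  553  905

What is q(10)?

Write q(u) = au^3 + bu^2 + cu + d. Substituting each data point gives a linear system:
  64a + 16b + 4c + d = 143
  125a + 25b + 5c + d = 305
  216a + 36b + 6c + d = 553
  343a + 49b + 7c + d = 905
Solving the system yields a = 3, b = -2, c = -3, d = -5.
So q(u) = 3u^3 - 2u^2 - 3u - 5.
Then q(10) = 2765.

2765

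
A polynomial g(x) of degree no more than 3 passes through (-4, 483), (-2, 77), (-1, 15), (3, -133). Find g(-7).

Using the Lagrange interpolation formula with nodes -4, -2, -1, 3:
  L_0(x) = (x + 2)(x + 1)(x - 3) / -42
  L_1(x) = (x + 4)(x + 1)(x - 3) / 10
  L_2(x) = (x + 4)(x + 2)(x - 3) / -12
  L_3(x) = (x + 4)(x + 2)(x + 1) / 140
Then g(x) = 483·L_0(x) + 77·L_1(x) + 15·L_2(x) - 133·L_3(x).
Expanding and collecting terms gives g(x) = -6x^3 + 5x^2 - 5x - 1.
Evaluating at x = -7: g(-7) = 2337.

2337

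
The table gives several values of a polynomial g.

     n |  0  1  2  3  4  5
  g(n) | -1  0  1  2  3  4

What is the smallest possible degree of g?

1

Forward differences of the values at n = 0, 1, 2, 3, 4, 5:
  g  : -1  0  1  2  3  4
  Δ  : 1  1  1  1  1
  Δ^2: 0  0  0  0
  Δ^3: 0  0  0
  Δ^4: 0  0
  Δ^5: 0
The first differences are constant (1) and nonzero, while all higher differences vanish, so the minimal degree is 1.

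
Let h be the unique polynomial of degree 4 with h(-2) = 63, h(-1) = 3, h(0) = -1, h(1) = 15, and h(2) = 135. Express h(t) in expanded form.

Write h(t) = at^4 + bt^3 + ct^2 + dt + e. Substituting each data point gives a linear system:
  16a - 8b + 4c - 2d + e = 63
  a - b + c - d + e = 3
  e = -1
  a + b + c + d + e = 15
  16a + 8b + 4c + 2d + e = 135
Solving the system yields a = 5, b = 4, c = 5, d = 2, e = -1.
So h(t) = 5t^4 + 4t^3 + 5t^2 + 2t - 1.
Check: h(-1) = 3. ✓

h(t) = 5t^4 + 4t^3 + 5t^2 + 2t - 1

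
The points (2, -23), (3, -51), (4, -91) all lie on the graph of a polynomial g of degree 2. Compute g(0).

Write g(t) = at^2 + bt + c. Substituting each data point gives a linear system:
  4a + 2b + c = -23
  9a + 3b + c = -51
  16a + 4b + c = -91
Solving the system yields a = -6, b = 2, c = -3.
So g(t) = -6t² + 2t - 3.
Then g(0) = -3.

-3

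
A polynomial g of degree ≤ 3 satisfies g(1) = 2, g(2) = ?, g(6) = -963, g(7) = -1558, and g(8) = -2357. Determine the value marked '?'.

The 4 known points determine the degree-3 polynomial uniquely.
Write g(t) = at^3 + bt^2 + ct + d. Substituting each data point gives a linear system:
  a + b + c + d = 2
  216a + 36b + 6c + d = -963
  343a + 49b + 7c + d = -1558
  512a + 64b + 8c + d = -2357
Solving the system yields a = -5, b = 3, c = 1, d = 3.
So g(t) = -5t^3 + 3t^2 + t + 3.
Then g(2) = -23.

-23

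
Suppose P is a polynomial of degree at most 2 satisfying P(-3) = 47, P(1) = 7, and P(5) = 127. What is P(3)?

47

Write P(n) = an^2 + bn + c. Substituting each data point gives a linear system:
  9a - 3b + c = 47
  a + b + c = 7
  25a + 5b + c = 127
Solving the system yields a = 5, b = 0, c = 2.
So P(n) = 5n² + 2.
Then P(3) = 47.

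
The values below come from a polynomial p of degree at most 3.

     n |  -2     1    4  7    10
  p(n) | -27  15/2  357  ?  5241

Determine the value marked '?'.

3663/2

On equispaced nodes a degree-3 polynomial has vanishing fourth forward difference, so
  p(-2) - 4·p(1) + 6·p(4) - 4·p(7) + p(10) = 0.
Substituting the known values and solving for p(7):
  -4·p(7) = -7326
  p(7) = 3663/2.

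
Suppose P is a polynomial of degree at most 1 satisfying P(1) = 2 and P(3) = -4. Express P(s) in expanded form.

P(s) = -3s + 5

Write P(s) = as + b. Substituting each data point gives a linear system:
  a + b = 2
  3a + b = -4
Solving the system yields a = -3, b = 5.
So P(s) = -3s + 5.
Check: P(1) = 2. ✓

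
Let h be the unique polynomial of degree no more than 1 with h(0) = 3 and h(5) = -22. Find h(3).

-12

Using the Lagrange interpolation formula with nodes 0, 5:
  L_0(n) = (n - 5) / -5
  L_1(n) = n / 5
Then h(n) = 3·L_0(n) - 22·L_1(n).
Expanding and collecting terms gives h(n) = -5n + 3.
Evaluating at n = 3: h(3) = -12.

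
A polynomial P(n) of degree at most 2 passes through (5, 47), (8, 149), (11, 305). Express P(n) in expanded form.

P(n) = 3n^2 - 5n - 3

Write P(n) = an^2 + bn + c. Substituting each data point gives a linear system:
  25a + 5b + c = 47
  64a + 8b + c = 149
  121a + 11b + c = 305
Solving the system yields a = 3, b = -5, c = -3.
So P(n) = 3n² - 5n - 3.
Check: P(8) = 149. ✓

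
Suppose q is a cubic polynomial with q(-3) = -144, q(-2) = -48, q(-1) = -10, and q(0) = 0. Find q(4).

Using the Lagrange interpolation formula with nodes -3, -2, -1, 0:
  L_0(n) = (n + 2)(n + 1)n / -6
  L_1(n) = (n + 3)(n + 1)n / 2
  L_2(n) = (n + 3)(n + 2)n / -2
  L_3(n) = (n + 3)(n + 2)(n + 1) / 6
Then q(n) = -144·L_0(n) - 48·L_1(n) - 10·L_2(n) + 0·L_3(n).
Expanding and collecting terms gives q(n) = 5n^3 + n^2 + 6n.
Evaluating at n = 4: q(4) = 360.

360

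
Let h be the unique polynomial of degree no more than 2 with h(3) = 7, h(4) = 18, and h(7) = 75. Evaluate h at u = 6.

52

Write h(u) = au^2 + bu + c. Substituting each data point gives a linear system:
  9a + 3b + c = 7
  16a + 4b + c = 18
  49a + 7b + c = 75
Solving the system yields a = 2, b = -3, c = -2.
So h(u) = 2u² - 3u - 2.
Then h(6) = 52.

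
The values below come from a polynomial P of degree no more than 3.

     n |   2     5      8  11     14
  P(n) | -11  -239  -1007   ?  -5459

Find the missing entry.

The 4 known points determine the degree-3 polynomial uniquely.
Write P(n) = an^3 + bn^2 + cn + d. Substituting each data point gives a linear system:
  8a + 4b + 2c + d = -11
  125a + 25b + 5c + d = -239
  512a + 64b + 8c + d = -1007
  2744a + 196b + 14c + d = -5459
Solving the system yields a = -2, b = 0, c = 2, d = 1.
So P(n) = -2n^3 + 2n + 1.
Then P(11) = -2639.

-2639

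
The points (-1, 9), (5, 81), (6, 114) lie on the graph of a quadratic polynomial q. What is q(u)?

Using the Lagrange interpolation formula with nodes -1, 5, 6:
  L_0(u) = (u - 5)(u - 6) / 42
  L_1(u) = (u + 1)(u - 6) / -6
  L_2(u) = (u + 1)(u - 5) / 7
Then q(u) = 9·L_0(u) + 81·L_1(u) + 114·L_2(u).
Expanding and collecting terms gives q(u) = 3u^2 + 6.
Check: q(5) = 81. ✓

q(u) = 3u^2 + 6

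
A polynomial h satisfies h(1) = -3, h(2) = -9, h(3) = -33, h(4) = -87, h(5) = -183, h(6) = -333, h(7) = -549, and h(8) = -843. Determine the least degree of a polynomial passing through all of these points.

Forward differences of the values at n = 1, 2, 3, 4, 5, 6, 7, 8:
  h  : -3  -9  -33  -87  -183  -333  -549  -843
  Δ  : -6  -24  -54  -96  -150  -216  -294
  Δ^2: -18  -30  -42  -54  -66  -78
  Δ^3: -12  -12  -12  -12  -12
  Δ^4: 0  0  0  0
  Δ^5: 0  0  0
  Δ^6: 0  0
  Δ^7: 0
The third differences are constant (-12) and nonzero, while all higher differences vanish, so the minimal degree is 3.

3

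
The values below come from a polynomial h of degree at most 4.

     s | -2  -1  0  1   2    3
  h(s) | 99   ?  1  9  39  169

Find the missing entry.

9

On equispaced nodes a degree-4 polynomial has vanishing fifth forward difference, so
  - h(-2) + 5·h(-1) - 10·h(0) + 10·h(1) - 5·h(2) + h(3) = 0.
Substituting the known values and solving for h(-1):
  5·h(-1) = 45
  h(-1) = 9.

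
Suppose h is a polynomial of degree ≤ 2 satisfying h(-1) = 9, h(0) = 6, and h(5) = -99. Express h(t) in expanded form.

Write h(t) = at^2 + bt + c. Substituting each data point gives a linear system:
  a - b + c = 9
  c = 6
  25a + 5b + c = -99
Solving the system yields a = -3, b = -6, c = 6.
So h(t) = -3t^2 - 6t + 6.
Check: h(0) = 6. ✓

h(t) = -3t^2 - 6t + 6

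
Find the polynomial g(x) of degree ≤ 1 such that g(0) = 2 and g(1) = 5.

Write g(x) = ax + b. Substituting each data point gives a linear system:
  b = 2
  a + b = 5
Solving the system yields a = 3, b = 2.
So g(x) = 3x + 2.
Check: g(0) = 2. ✓

g(x) = 3x + 2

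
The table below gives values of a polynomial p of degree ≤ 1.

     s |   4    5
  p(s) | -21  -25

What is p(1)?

Using the Lagrange interpolation formula with nodes 4, 5:
  L_0(s) = (s - 5) / -1
  L_1(s) = (s - 4) / 1
Then p(s) = -21·L_0(s) - 25·L_1(s).
Expanding and collecting terms gives p(s) = -4s - 5.
Evaluating at s = 1: p(1) = -9.

-9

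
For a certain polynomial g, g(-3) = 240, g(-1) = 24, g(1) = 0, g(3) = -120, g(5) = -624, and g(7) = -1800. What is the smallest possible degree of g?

3

Forward differences of the values at x = -3, -1, 1, 3, 5, 7:
  g  : 240  24  0  -120  -624  -1800
  Δ  : -216  -24  -120  -504  -1176
  Δ^2: 192  -96  -384  -672
  Δ^3: -288  -288  -288
  Δ^4: 0  0
  Δ^5: 0
The third differences are constant (-288) and nonzero, while all higher differences vanish, so the minimal degree is 3.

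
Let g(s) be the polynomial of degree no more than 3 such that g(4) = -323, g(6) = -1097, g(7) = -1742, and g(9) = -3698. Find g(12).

-8747

Using the Lagrange interpolation formula with nodes 4, 6, 7, 9:
  L_0(s) = (s - 6)(s - 7)(s - 9) / -30
  L_1(s) = (s - 4)(s - 7)(s - 9) / 6
  L_2(s) = (s - 4)(s - 6)(s - 9) / -6
  L_3(s) = (s - 4)(s - 6)(s - 7) / 30
Then g(s) = -323·L_0(s) - 1097·L_1(s) - 1742·L_2(s) - 3698·L_3(s).
Expanding and collecting terms gives g(s) = -5s³ - s² + 3s + 1.
Evaluating at s = 12: g(12) = -8747.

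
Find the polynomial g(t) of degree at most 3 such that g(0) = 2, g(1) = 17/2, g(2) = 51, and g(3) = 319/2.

Write g(t) = at^3 + bt^2 + ct + d. Substituting each data point gives a linear system:
  d = 2
  a + b + c + d = 17/2
  8a + 4b + 2c + d = 51
  27a + 9b + 3c + d = 319/2
Solving the system yields a = 5, b = 3, c = -3/2, d = 2.
So g(t) = 5t^3 + 3t^2 - (3/2)t + 2.
Check: g(3) = 319/2. ✓

g(t) = 5t^3 + 3t^2 - (3/2)t + 2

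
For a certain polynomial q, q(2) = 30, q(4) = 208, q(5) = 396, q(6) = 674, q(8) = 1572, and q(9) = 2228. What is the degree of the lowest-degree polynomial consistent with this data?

Divided differences on the nodes 2, 4, 5, 6, 8, 9:
  order 0: 30  208  396  674  1572  2228
  order 1: 89  188  278  449  656
  order 2: 33  45  57  69
  order 3: 3  3  3
  order 4: 0  0
  order 5: 0
The order-3 divided differences are all 3 (nonzero) and every higher order vanishes, so the data lies on a polynomial of degree exactly 3.

3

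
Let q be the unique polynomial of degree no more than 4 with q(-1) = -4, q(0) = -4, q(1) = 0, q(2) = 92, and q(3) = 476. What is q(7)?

Forward differences of the values at t = -1, 0, 1, 2, 3:
  q  : -4  -4  0  92  476
  Δ  : 0  4  92  384
  Δ^2: 4  88  292
  Δ^3: 84  204
  Δ^4: 120
The fourth differences are constant, confirming degree 4.
Interpolating (Newton forward form) and evaluating at t = 7 gives q(7) = 13212.

13212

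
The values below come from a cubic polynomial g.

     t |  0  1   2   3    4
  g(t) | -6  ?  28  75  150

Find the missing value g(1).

3

The 4 known points determine the degree-3 polynomial uniquely.
Write g(t) = at^3 + bt^2 + ct + d. Substituting each data point gives a linear system:
  d = -6
  8a + 4b + 2c + d = 28
  27a + 9b + 3c + d = 75
  64a + 16b + 4c + d = 150
Solving the system yields a = 1, b = 5, c = 3, d = -6.
So g(t) = t³ + 5t² + 3t - 6.
Then g(1) = 3.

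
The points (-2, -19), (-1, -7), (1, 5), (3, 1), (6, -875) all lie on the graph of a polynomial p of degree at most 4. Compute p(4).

Using the Lagrange interpolation formula with nodes -2, -1, 1, 3, 6:
  L_0(u) = (u + 1)(u - 1)(u - 3)(u - 6) / 120
  L_1(u) = (u + 2)(u - 1)(u - 3)(u - 6) / -56
  L_2(u) = (u + 2)(u + 1)(u - 3)(u - 6) / 60
  L_3(u) = (u + 2)(u + 1)(u - 1)(u - 6) / -120
  L_4(u) = (u + 2)(u + 1)(u - 1)(u - 3) / 840
Then p(u) = -19·L_0(u) - 7·L_1(u) + 5·L_2(u) + 1·L_3(u) - 875·L_4(u).
Expanding and collecting terms gives p(u) = -u^4 + u^3 + 5u^2 + 5u - 5.
Evaluating at u = 4: p(4) = -97.

-97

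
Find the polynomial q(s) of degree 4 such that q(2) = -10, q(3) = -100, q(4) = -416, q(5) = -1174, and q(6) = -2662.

q(s) = -3s^4 + 6s^3 - 2s^2 + s - 4

Write q(s) = as^4 + bs^3 + cs^2 + ds + e. Substituting each data point gives a linear system:
  16a + 8b + 4c + 2d + e = -10
  81a + 27b + 9c + 3d + e = -100
  256a + 64b + 16c + 4d + e = -416
  625a + 125b + 25c + 5d + e = -1174
  1296a + 216b + 36c + 6d + e = -2662
Solving the system yields a = -3, b = 6, c = -2, d = 1, e = -4.
So q(s) = -3s^4 + 6s^3 - 2s^2 + s - 4.
Check: q(3) = -100. ✓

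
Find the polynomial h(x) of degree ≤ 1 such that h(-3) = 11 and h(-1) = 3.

h(x) = -4x - 1

Using the Lagrange interpolation formula with nodes -3, -1:
  L_0(x) = (x + 1) / -2
  L_1(x) = (x + 3) / 2
Then h(x) = 11·L_0(x) + 3·L_1(x).
Expanding and collecting terms gives h(x) = -4x - 1.
Check: h(-1) = 3. ✓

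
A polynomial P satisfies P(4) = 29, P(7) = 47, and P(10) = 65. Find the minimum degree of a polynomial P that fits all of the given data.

1

Forward differences of the values at n = 4, 7, 10:
  P  : 29  47  65
  Δ  : 18  18
  Δ^2: 0
The first differences are constant (18) and nonzero, while all higher differences vanish, so the minimal degree is 1.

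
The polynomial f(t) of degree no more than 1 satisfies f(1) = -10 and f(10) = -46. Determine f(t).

Using the Lagrange interpolation formula with nodes 1, 10:
  L_0(t) = (t - 10) / -9
  L_1(t) = (t - 1) / 9
Then f(t) = -10·L_0(t) - 46·L_1(t).
Expanding and collecting terms gives f(t) = -4t - 6.
Check: f(1) = -10. ✓

f(t) = -4t - 6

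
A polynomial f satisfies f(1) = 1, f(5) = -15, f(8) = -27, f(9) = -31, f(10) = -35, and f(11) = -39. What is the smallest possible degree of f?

Divided differences on the nodes 1, 5, 8, 9, 10, 11:
  order 0: 1  -15  -27  -31  -35  -39
  order 1: -4  -4  -4  -4  -4
  order 2: 0  0  0  0
  order 3: 0  0  0
  order 4: 0  0
  order 5: 0
The order-1 divided differences are all -4 (nonzero) and every higher order vanishes, so the data lies on a polynomial of degree exactly 1.

1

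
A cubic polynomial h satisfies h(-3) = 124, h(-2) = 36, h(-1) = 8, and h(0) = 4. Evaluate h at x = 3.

Using the Lagrange interpolation formula with nodes -3, -2, -1, 0:
  L_0(x) = (x + 2)(x + 1)x / -6
  L_1(x) = (x + 3)(x + 1)x / 2
  L_2(x) = (x + 3)(x + 2)x / -2
  L_3(x) = (x + 3)(x + 2)(x + 1) / 6
Then h(x) = 124·L_0(x) + 36·L_1(x) + 8·L_2(x) + 4·L_3(x).
Expanding and collecting terms gives h(x) = -6x³ - 6x² - 4x + 4.
Evaluating at x = 3: h(3) = -224.

-224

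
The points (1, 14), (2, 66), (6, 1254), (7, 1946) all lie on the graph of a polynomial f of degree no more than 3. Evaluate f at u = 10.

5450

Using the Lagrange interpolation formula with nodes 1, 2, 6, 7:
  L_0(u) = (u - 2)(u - 6)(u - 7) / -30
  L_1(u) = (u - 1)(u - 6)(u - 7) / 20
  L_2(u) = (u - 1)(u - 2)(u - 7) / -20
  L_3(u) = (u - 1)(u - 2)(u - 6) / 30
Then f(u) = 14·L_0(u) + 66·L_1(u) + 1254·L_2(u) + 1946·L_3(u).
Expanding and collecting terms gives f(u) = 5u^3 + 4u^2 + 5u.
Evaluating at u = 10: f(10) = 5450.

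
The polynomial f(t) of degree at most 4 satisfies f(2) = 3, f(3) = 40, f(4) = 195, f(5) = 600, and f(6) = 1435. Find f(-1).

0

Write f(t) = at^4 + bt^3 + ct^2 + dt + e. Substituting each data point gives a linear system:
  16a + 8b + 4c + 2d + e = 3
  81a + 27b + 9c + 3d + e = 40
  256a + 64b + 16c + 4d + e = 195
  625a + 125b + 25c + 5d + e = 600
  1296a + 216b + 36c + 6d + e = 1435
Solving the system yields a = 2, b = -6, c = 3, d = 6, e = -5.
So f(t) = 2t⁴ - 6t³ + 3t² + 6t - 5.
Then f(-1) = 0.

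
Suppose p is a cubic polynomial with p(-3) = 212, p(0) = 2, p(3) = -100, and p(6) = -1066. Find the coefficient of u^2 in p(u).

Write p(u) = au^3 + bu^2 + cu + d. Substituting each data point gives a linear system:
  -27a + 9b - 3c + d = 212
  d = 2
  27a + 9b + 3c + d = -100
  216a + 36b + 6c + d = -1066
Solving the system yields a = -6, b = 6, c = 2, d = 2.
So p(u) = -6u^3 + 6u^2 + 2u + 2.
The coefficient of u^2 is 6.

6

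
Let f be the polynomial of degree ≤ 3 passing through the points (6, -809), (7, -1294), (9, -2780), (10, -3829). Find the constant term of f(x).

Write f(x) = ax^3 + bx^2 + cx + d. Substituting each data point gives a linear system:
  216a + 36b + 6c + d = -809
  343a + 49b + 7c + d = -1294
  729a + 81b + 9c + d = -2780
  1000a + 100b + 10c + d = -3829
Solving the system yields a = -4, b = 2, c = -3, d = 1.
So f(x) = -4x³ + 2x² - 3x + 1.
The constant term is 1.

1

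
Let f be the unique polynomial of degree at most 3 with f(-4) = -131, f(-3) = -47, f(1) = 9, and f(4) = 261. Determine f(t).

f(t) = 3t^3 + 4t^2 + t + 1

Write f(t) = at^3 + bt^2 + ct + d. Substituting each data point gives a linear system:
  -64a + 16b - 4c + d = -131
  -27a + 9b - 3c + d = -47
  a + b + c + d = 9
  64a + 16b + 4c + d = 261
Solving the system yields a = 3, b = 4, c = 1, d = 1.
So f(t) = 3t^3 + 4t^2 + t + 1.
Check: f(1) = 9. ✓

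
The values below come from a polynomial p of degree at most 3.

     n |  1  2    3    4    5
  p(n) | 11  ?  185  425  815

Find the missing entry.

59

The 4 known points determine the degree-3 polynomial uniquely.
Write p(n) = an^3 + bn^2 + cn + d. Substituting each data point gives a linear system:
  a + b + c + d = 11
  27a + 9b + 3c + d = 185
  64a + 16b + 4c + d = 425
  125a + 25b + 5c + d = 815
Solving the system yields a = 6, b = 3, c = -3, d = 5.
So p(n) = 6n^3 + 3n^2 - 3n + 5.
Then p(2) = 59.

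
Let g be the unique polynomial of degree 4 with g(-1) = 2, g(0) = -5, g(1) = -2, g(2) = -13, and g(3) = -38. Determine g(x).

g(x) = x^4 - 6x^3 + 4x^2 + 4x - 5

Write g(x) = ax^4 + bx^3 + cx^2 + dx + e. Substituting each data point gives a linear system:
  a - b + c - d + e = 2
  e = -5
  a + b + c + d + e = -2
  16a + 8b + 4c + 2d + e = -13
  81a + 27b + 9c + 3d + e = -38
Solving the system yields a = 1, b = -6, c = 4, d = 4, e = -5.
So g(x) = x^4 - 6x^3 + 4x^2 + 4x - 5.
Check: g(0) = -5. ✓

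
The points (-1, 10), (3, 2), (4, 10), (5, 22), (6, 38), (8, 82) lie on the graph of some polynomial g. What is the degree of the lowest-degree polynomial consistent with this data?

2

Divided differences on the nodes -1, 3, 4, 5, 6, 8:
  order 0: 10  2  10  22  38  82
  order 1: -2  8  12  16  22
  order 2: 2  2  2  2
  order 3: 0  0  0
  order 4: 0  0
  order 5: 0
The order-2 divided differences are all 2 (nonzero) and every higher order vanishes, so the data lies on a polynomial of degree exactly 2.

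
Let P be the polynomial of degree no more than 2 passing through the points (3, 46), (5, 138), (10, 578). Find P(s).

Using the Lagrange interpolation formula with nodes 3, 5, 10:
  L_0(s) = (s - 5)(s - 10) / 14
  L_1(s) = (s - 3)(s - 10) / -10
  L_2(s) = (s - 3)(s - 5) / 35
Then P(s) = 46·L_0(s) + 138·L_1(s) + 578·L_2(s).
Expanding and collecting terms gives P(s) = 6s^2 - 2s - 2.
Check: P(5) = 138. ✓

P(s) = 6s^2 - 2s - 2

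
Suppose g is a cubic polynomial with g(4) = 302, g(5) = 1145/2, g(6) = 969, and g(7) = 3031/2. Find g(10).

Forward differences of the values at u = 4, 5, 6, 7:
  g  : 302  1145/2  969  3031/2
  Δ  : 541/2  793/2  1093/2
  Δ^2: 126  150
  Δ^3: 24
The third differences are constant, confirming degree 3.
Interpolating (Newton forward form) and evaluating at u = 10 gives g(10) = 4295.

4295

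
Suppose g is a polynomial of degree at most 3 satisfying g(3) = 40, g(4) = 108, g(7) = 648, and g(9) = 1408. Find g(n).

Write g(n) = an^3 + bn^2 + cn + d. Substituting each data point gives a linear system:
  27a + 9b + 3c + d = 40
  64a + 16b + 4c + d = 108
  343a + 49b + 7c + d = 648
  729a + 81b + 9c + d = 1408
Solving the system yields a = 2, b = 0, c = -6, d = 4.
So g(n) = 2n^3 - 6n + 4.
Check: g(7) = 648. ✓

g(n) = 2n^3 - 6n + 4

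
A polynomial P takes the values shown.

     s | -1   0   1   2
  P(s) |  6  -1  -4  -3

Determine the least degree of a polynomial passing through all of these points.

Forward differences of the values at s = -1, 0, 1, 2:
  P  : 6  -1  -4  -3
  Δ  : -7  -3  1
  Δ^2: 4  4
  Δ^3: 0
The second differences are constant (4) and nonzero, while all higher differences vanish, so the minimal degree is 2.

2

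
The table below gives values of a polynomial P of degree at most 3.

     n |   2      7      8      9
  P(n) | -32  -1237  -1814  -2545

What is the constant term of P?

2

Write P(n) = an^3 + bn^2 + cn + d. Substituting each data point gives a linear system:
  8a + 4b + 2c + d = -32
  343a + 49b + 7c + d = -1237
  512a + 64b + 8c + d = -1814
  729a + 81b + 9c + d = -2545
Solving the system yields a = -3, b = -5, c = 5, d = 2.
So P(n) = -3n³ - 5n² + 5n + 2.
The constant term is 2.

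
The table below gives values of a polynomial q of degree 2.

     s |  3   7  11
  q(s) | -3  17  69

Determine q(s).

q(s) = s^2 - 5s + 3

Write q(s) = as^2 + bs + c. Substituting each data point gives a linear system:
  9a + 3b + c = -3
  49a + 7b + c = 17
  121a + 11b + c = 69
Solving the system yields a = 1, b = -5, c = 3.
So q(s) = s^2 - 5s + 3.
Check: q(3) = -3. ✓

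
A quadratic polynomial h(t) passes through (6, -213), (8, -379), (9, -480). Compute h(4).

Using the Lagrange interpolation formula with nodes 6, 8, 9:
  L_0(t) = (t - 8)(t - 9) / 6
  L_1(t) = (t - 6)(t - 9) / -2
  L_2(t) = (t - 6)(t - 8) / 3
Then h(t) = -213·L_0(t) - 379·L_1(t) - 480·L_2(t).
Expanding and collecting terms gives h(t) = -6t^2 + t - 3.
Evaluating at t = 4: h(4) = -95.

-95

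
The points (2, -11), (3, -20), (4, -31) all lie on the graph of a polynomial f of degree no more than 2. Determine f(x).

f(x) = -x^2 - 4x + 1

Write f(x) = ax^2 + bx + c. Substituting each data point gives a linear system:
  4a + 2b + c = -11
  9a + 3b + c = -20
  16a + 4b + c = -31
Solving the system yields a = -1, b = -4, c = 1.
So f(x) = -x^2 - 4x + 1.
Check: f(4) = -31. ✓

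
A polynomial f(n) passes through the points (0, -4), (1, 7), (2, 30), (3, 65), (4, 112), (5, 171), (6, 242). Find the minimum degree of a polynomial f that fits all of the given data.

2

Forward differences of the values at n = 0, 1, 2, 3, 4, 5, 6:
  f  : -4  7  30  65  112  171  242
  Δ  : 11  23  35  47  59  71
  Δ^2: 12  12  12  12  12
  Δ^3: 0  0  0  0
  Δ^4: 0  0  0
  Δ^5: 0  0
  Δ^6: 0
The second differences are constant (12) and nonzero, while all higher differences vanish, so the minimal degree is 2.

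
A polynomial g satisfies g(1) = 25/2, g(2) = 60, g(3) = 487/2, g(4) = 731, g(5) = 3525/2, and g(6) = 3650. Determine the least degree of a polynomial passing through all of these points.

4

Forward differences of the values at x = 1, 2, 3, 4, 5, 6:
  g  : 25/2  60  487/2  731  3525/2  3650
  Δ  : 95/2  367/2  975/2  2063/2  3775/2
  Δ^2: 136  304  544  856
  Δ^3: 168  240  312
  Δ^4: 72  72
  Δ^5: 0
The fourth differences are constant (72) and nonzero, while all higher differences vanish, so the minimal degree is 4.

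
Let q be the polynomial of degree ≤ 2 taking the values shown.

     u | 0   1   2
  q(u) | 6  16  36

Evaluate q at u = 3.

Write q(u) = au^2 + bu + c. Substituting each data point gives a linear system:
  c = 6
  a + b + c = 16
  4a + 2b + c = 36
Solving the system yields a = 5, b = 5, c = 6.
So q(u) = 5u^2 + 5u + 6.
Then q(3) = 66.

66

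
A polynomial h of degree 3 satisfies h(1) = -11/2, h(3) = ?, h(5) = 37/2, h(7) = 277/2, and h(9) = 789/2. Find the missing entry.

On equispaced nodes a degree-3 polynomial has vanishing fourth forward difference, so
  h(1) - 4·h(3) + 6·h(5) - 4·h(7) + h(9) = 0.
Substituting the known values and solving for h(3):
  -4·h(3) = 54
  h(3) = -27/2.

-27/2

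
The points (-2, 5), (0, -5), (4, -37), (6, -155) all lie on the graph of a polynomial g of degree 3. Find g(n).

g(n) = -n^3 + (3/2)n^2 + 2n - 5

Using the Lagrange interpolation formula with nodes -2, 0, 4, 6:
  L_0(n) = n(n - 4)(n - 6) / -96
  L_1(n) = (n + 2)(n - 4)(n - 6) / 48
  L_2(n) = (n + 2)n(n - 6) / -48
  L_3(n) = (n + 2)n(n - 4) / 96
Then g(n) = 5·L_0(n) - 5·L_1(n) - 37·L_2(n) - 155·L_3(n).
Expanding and collecting terms gives g(n) = -n³ + (3/2)n² + 2n - 5.
Check: g(6) = -155. ✓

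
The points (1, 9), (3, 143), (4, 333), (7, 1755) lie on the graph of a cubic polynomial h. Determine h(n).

h(n) = 5n^3 + n^2 - 2n + 5

Write h(n) = an^3 + bn^2 + cn + d. Substituting each data point gives a linear system:
  a + b + c + d = 9
  27a + 9b + 3c + d = 143
  64a + 16b + 4c + d = 333
  343a + 49b + 7c + d = 1755
Solving the system yields a = 5, b = 1, c = -2, d = 5.
So h(n) = 5n^3 + n^2 - 2n + 5.
Check: h(7) = 1755. ✓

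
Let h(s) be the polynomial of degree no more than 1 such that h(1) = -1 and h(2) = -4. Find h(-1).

Using the Lagrange interpolation formula with nodes 1, 2:
  L_0(s) = (s - 2) / -1
  L_1(s) = (s - 1) / 1
Then h(s) = -1·L_0(s) - 4·L_1(s).
Expanding and collecting terms gives h(s) = -3s + 2.
Evaluating at s = -1: h(-1) = 5.

5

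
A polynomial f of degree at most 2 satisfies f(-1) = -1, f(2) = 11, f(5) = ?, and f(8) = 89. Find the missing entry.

The 3 known points determine the degree-2 polynomial uniquely.
Write f(s) = as^2 + bs + c. Substituting each data point gives a linear system:
  a - b + c = -1
  4a + 2b + c = 11
  64a + 8b + c = 89
Solving the system yields a = 1, b = 3, c = 1.
So f(s) = s^2 + 3s + 1.
Then f(5) = 41.

41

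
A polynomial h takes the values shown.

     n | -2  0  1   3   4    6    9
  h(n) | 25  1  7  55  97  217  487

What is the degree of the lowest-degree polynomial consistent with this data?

Divided differences on the nodes -2, 0, 1, 3, 4, 6, 9:
  order 0: 25  1  7  55  97  217  487
  order 1: -12  6  24  42  60  90
  order 2: 6  6  6  6  6
  order 3: 0  0  0  0
  order 4: 0  0  0
  order 5: 0  0
  order 6: 0
The order-2 divided differences are all 6 (nonzero) and every higher order vanishes, so the data lies on a polynomial of degree exactly 2.

2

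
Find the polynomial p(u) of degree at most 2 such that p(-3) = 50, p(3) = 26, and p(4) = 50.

Using the Lagrange interpolation formula with nodes -3, 3, 4:
  L_0(u) = (u - 3)(u - 4) / 42
  L_1(u) = (u + 3)(u - 4) / -6
  L_2(u) = (u + 3)(u - 3) / 7
Then p(u) = 50·L_0(u) + 26·L_1(u) + 50·L_2(u).
Expanding and collecting terms gives p(u) = 4u^2 - 4u + 2.
Check: p(-3) = 50. ✓

p(u) = 4u^2 - 4u + 2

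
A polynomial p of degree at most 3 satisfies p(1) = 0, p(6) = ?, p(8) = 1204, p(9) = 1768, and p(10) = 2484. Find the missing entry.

The 4 known points determine the degree-3 polynomial uniquely.
Write p(n) = an^3 + bn^2 + cn + d. Substituting each data point gives a linear system:
  a + b + c + d = 0
  512a + 64b + 8c + d = 1204
  729a + 81b + 9c + d = 1768
  1000a + 100b + 10c + d = 2484
Solving the system yields a = 3, b = -5, c = -2, d = 4.
So p(n) = 3n³ - 5n² - 2n + 4.
Then p(6) = 460.

460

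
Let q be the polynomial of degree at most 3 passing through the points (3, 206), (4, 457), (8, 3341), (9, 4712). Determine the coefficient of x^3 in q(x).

Write q(x) = ax^3 + bx^2 + cx + d. Substituting each data point gives a linear system:
  27a + 9b + 3c + d = 206
  64a + 16b + 4c + d = 457
  512a + 64b + 8c + d = 3341
  729a + 81b + 9c + d = 4712
Solving the system yields a = 6, b = 4, c = 1, d = 5.
So q(x) = 6x^3 + 4x^2 + x + 5.
The leading coefficient is 6.

6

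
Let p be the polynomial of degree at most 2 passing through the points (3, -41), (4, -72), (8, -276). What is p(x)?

p(x) = -4x^2 - 3x + 4

Using the Lagrange interpolation formula with nodes 3, 4, 8:
  L_0(x) = (x - 4)(x - 8) / 5
  L_1(x) = (x - 3)(x - 8) / -4
  L_2(x) = (x - 3)(x - 4) / 20
Then p(x) = -41·L_0(x) - 72·L_1(x) - 276·L_2(x).
Expanding and collecting terms gives p(x) = -4x^2 - 3x + 4.
Check: p(3) = -41. ✓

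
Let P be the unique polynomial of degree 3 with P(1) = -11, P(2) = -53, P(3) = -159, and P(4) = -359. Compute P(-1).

Write P(t) = at^3 + bt^2 + ct + d. Substituting each data point gives a linear system:
  a + b + c + d = -11
  8a + 4b + 2c + d = -53
  27a + 9b + 3c + d = -159
  64a + 16b + 4c + d = -359
Solving the system yields a = -5, b = -2, c = -1, d = -3.
So P(t) = -5t^3 - 2t^2 - t - 3.
Then P(-1) = 1.

1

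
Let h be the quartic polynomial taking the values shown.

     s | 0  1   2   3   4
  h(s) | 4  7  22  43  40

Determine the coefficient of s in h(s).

1

Write h(s) = as^4 + bs^3 + cs^2 + ds + e. Substituting each data point gives a linear system:
  e = 4
  a + b + c + d + e = 7
  16a + 8b + 4c + 2d + e = 22
  81a + 27b + 9c + 3d + e = 43
  256a + 64b + 16c + 4d + e = 40
Solving the system yields a = -1, b = 5, c = -2, d = 1, e = 4.
So h(s) = -s^4 + 5s^3 - 2s^2 + s + 4.
The coefficient of s is 1.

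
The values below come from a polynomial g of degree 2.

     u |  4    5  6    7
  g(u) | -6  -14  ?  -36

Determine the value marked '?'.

The 3 known points determine the degree-2 polynomial uniquely.
Write g(u) = au^2 + bu + c. Substituting each data point gives a linear system:
  16a + 4b + c = -6
  25a + 5b + c = -14
  49a + 7b + c = -36
Solving the system yields a = -1, b = 1, c = 6.
So g(u) = -u^2 + u + 6.
Then g(6) = -24.

-24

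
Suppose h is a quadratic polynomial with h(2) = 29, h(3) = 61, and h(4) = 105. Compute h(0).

1

Write h(t) = at^2 + bt + c. Substituting each data point gives a linear system:
  4a + 2b + c = 29
  9a + 3b + c = 61
  16a + 4b + c = 105
Solving the system yields a = 6, b = 2, c = 1.
So h(t) = 6t^2 + 2t + 1.
Then h(0) = 1.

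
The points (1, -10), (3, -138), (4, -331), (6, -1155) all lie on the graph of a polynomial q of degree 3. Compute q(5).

Write q(t) = at^3 + bt^2 + ct + d. Substituting each data point gives a linear system:
  a + b + c + d = -10
  27a + 9b + 3c + d = -138
  64a + 16b + 4c + d = -331
  216a + 36b + 6c + d = -1155
Solving the system yields a = -6, b = 5, c = -6, d = -3.
So q(t) = -6t³ + 5t² - 6t - 3.
Then q(5) = -658.

-658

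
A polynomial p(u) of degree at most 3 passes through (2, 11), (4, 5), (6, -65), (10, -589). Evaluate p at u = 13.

Write p(u) = au^3 + bu^2 + cu + d. Substituting each data point gives a linear system:
  8a + 4b + 2c + d = 11
  64a + 16b + 4c + d = 5
  216a + 36b + 6c + d = -65
  1000a + 100b + 10c + d = -589
Solving the system yields a = -1, b = 4, c = 1, d = 1.
So p(u) = -u^3 + 4u^2 + u + 1.
Then p(13) = -1507.

-1507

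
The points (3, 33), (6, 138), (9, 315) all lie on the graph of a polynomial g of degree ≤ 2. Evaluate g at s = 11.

Forward differences of the values at s = 3, 6, 9:
  g  : 33  138  315
  Δ  : 105  177
  Δ^2: 72
The second differences are constant, confirming degree 2.
Interpolating (Newton forward form) and evaluating at s = 11 gives g(11) = 473.

473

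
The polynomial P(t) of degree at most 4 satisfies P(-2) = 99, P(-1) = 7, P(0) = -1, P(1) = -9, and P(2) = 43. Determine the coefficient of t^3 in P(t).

-2

Write P(t) = at^4 + bt^3 + ct^2 + dt + e. Substituting each data point gives a linear system:
  16a - 8b + 4c - 2d + e = 99
  a - b + c - d + e = 7
  e = -1
  a + b + c + d + e = -9
  16a + 8b + 4c + 2d + e = 43
Solving the system yields a = 6, b = -2, c = -6, d = -6, e = -1.
So P(t) = 6t⁴ - 2t³ - 6t² - 6t - 1.
The coefficient of t^3 is -2.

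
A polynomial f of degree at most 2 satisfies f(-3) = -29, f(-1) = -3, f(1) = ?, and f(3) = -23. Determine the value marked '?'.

The 3 known points determine the degree-2 polynomial uniquely.
Write f(u) = au^2 + bu + c. Substituting each data point gives a linear system:
  9a - 3b + c = -29
  a - b + c = -3
  9a + 3b + c = -23
Solving the system yields a = -3, b = 1, c = 1.
So f(u) = -3u² + u + 1.
Then f(1) = -1.

-1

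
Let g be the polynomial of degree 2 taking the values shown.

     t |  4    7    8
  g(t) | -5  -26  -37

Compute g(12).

-101

Using the Lagrange interpolation formula with nodes 4, 7, 8:
  L_0(t) = (t - 7)(t - 8) / 12
  L_1(t) = (t - 4)(t - 8) / -3
  L_2(t) = (t - 4)(t - 7) / 4
Then g(t) = -5·L_0(t) - 26·L_1(t) - 37·L_2(t).
Expanding and collecting terms gives g(t) = -t^2 + 4t - 5.
Evaluating at t = 12: g(12) = -101.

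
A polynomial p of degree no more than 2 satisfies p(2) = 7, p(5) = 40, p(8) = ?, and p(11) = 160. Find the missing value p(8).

The 3 known points determine the degree-2 polynomial uniquely.
Write p(t) = at^2 + bt + c. Substituting each data point gives a linear system:
  4a + 2b + c = 7
  25a + 5b + c = 40
  121a + 11b + c = 160
Solving the system yields a = 1, b = 4, c = -5.
So p(t) = t^2 + 4t - 5.
Then p(8) = 91.

91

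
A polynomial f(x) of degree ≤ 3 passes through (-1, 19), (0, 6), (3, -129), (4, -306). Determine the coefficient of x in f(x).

Write f(x) = ax^3 + bx^2 + cx + d. Substituting each data point gives a linear system:
  -a + b - c + d = 19
  d = 6
  27a + 9b + 3c + d = -129
  64a + 16b + 4c + d = -306
Solving the system yields a = -5, b = 2, c = -6, d = 6.
So f(x) = -5x^3 + 2x^2 - 6x + 6.
The coefficient of x is -6.

-6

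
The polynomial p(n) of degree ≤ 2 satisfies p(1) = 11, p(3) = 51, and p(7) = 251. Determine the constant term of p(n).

6

Write p(n) = an^2 + bn + c. Substituting each data point gives a linear system:
  a + b + c = 11
  9a + 3b + c = 51
  49a + 7b + c = 251
Solving the system yields a = 5, b = 0, c = 6.
So p(n) = 5n^2 + 6.
The constant term is 6.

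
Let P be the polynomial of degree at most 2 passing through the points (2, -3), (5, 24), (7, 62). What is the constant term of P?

Write P(t) = at^2 + bt + c. Substituting each data point gives a linear system:
  4a + 2b + c = -3
  25a + 5b + c = 24
  49a + 7b + c = 62
Solving the system yields a = 2, b = -5, c = -1.
So P(t) = 2t^2 - 5t - 1.
The constant term is -1.

-1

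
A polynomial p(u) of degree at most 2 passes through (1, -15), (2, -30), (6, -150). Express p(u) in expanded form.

p(u) = -3u^2 - 6u - 6

Write p(u) = au^2 + bu + c. Substituting each data point gives a linear system:
  a + b + c = -15
  4a + 2b + c = -30
  36a + 6b + c = -150
Solving the system yields a = -3, b = -6, c = -6.
So p(u) = -3u² - 6u - 6.
Check: p(2) = -30. ✓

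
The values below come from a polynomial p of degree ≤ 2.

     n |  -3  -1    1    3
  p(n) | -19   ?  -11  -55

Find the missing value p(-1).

1

On equispaced nodes a degree-2 polynomial has vanishing third forward difference, so
  - p(-3) + 3·p(-1) - 3·p(1) + p(3) = 0.
Substituting the known values and solving for p(-1):
  3·p(-1) = 3
  p(-1) = 1.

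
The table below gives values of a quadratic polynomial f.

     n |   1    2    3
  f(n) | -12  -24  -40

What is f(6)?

-112

Using the Lagrange interpolation formula with nodes 1, 2, 3:
  L_0(n) = (n - 2)(n - 3) / 2
  L_1(n) = (n - 1)(n - 3) / -1
  L_2(n) = (n - 1)(n - 2) / 2
Then f(n) = -12·L_0(n) - 24·L_1(n) - 40·L_2(n).
Expanding and collecting terms gives f(n) = -2n² - 6n - 4.
Evaluating at n = 6: f(6) = -112.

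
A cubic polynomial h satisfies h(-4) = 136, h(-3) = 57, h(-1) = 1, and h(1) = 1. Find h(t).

h(t) = -2t^3 + t^2 + 2t

Write h(t) = at^3 + bt^2 + ct + d. Substituting each data point gives a linear system:
  -64a + 16b - 4c + d = 136
  -27a + 9b - 3c + d = 57
  -a + b - c + d = 1
  a + b + c + d = 1
Solving the system yields a = -2, b = 1, c = 2, d = 0.
So h(t) = -2t³ + t² + 2t.
Check: h(-3) = 57. ✓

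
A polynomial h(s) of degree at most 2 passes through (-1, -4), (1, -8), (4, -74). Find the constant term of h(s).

Write h(s) = as^2 + bs + c. Substituting each data point gives a linear system:
  a - b + c = -4
  a + b + c = -8
  16a + 4b + c = -74
Solving the system yields a = -4, b = -2, c = -2.
So h(s) = -4s² - 2s - 2.
The constant term is -2.

-2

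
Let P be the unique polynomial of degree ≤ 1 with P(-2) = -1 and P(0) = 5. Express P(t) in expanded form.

Using the Lagrange interpolation formula with nodes -2, 0:
  L_0(t) = t / -2
  L_1(t) = (t + 2) / 2
Then P(t) = -1·L_0(t) + 5·L_1(t).
Expanding and collecting terms gives P(t) = 3t + 5.
Check: P(0) = 5. ✓

P(t) = 3t + 5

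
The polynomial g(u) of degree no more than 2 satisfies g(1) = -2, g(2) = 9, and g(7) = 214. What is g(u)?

Write g(u) = au^2 + bu + c. Substituting each data point gives a linear system:
  a + b + c = -2
  4a + 2b + c = 9
  49a + 7b + c = 214
Solving the system yields a = 5, b = -4, c = -3.
So g(u) = 5u^2 - 4u - 3.
Check: g(1) = -2. ✓

g(u) = 5u^2 - 4u - 3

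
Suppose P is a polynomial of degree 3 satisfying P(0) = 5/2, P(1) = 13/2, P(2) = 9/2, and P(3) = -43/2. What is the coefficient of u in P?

1

Write P(u) = au^3 + bu^2 + cu + d. Substituting each data point gives a linear system:
  d = 5/2
  a + b + c + d = 13/2
  8a + 4b + 2c + d = 9/2
  27a + 9b + 3c + d = -43/2
Solving the system yields a = -3, b = 6, c = 1, d = 5/2.
So P(u) = -3u³ + 6u² + u + 5/2.
The coefficient of u is 1.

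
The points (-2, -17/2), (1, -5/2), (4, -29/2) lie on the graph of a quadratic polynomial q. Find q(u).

Write q(u) = au^2 + bu + c. Substituting each data point gives a linear system:
  4a - 2b + c = -17/2
  a + b + c = -5/2
  16a + 4b + c = -29/2
Solving the system yields a = -1, b = 1, c = -5/2.
So q(u) = -u² + u - 5/2.
Check: q(4) = -29/2. ✓

q(u) = -u^2 + u - 5/2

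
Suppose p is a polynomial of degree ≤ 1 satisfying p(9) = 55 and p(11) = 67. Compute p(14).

85

Using the Lagrange interpolation formula with nodes 9, 11:
  L_0(u) = (u - 11) / -2
  L_1(u) = (u - 9) / 2
Then p(u) = 55·L_0(u) + 67·L_1(u).
Expanding and collecting terms gives p(u) = 6u + 1.
Evaluating at u = 14: p(14) = 85.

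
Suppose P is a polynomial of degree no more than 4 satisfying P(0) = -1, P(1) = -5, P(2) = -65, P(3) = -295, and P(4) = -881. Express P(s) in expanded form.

P(s) = -3s^4 - s^3 - 4s^2 + 4s - 1

Write P(s) = as^4 + bs^3 + cs^2 + ds + e. Substituting each data point gives a linear system:
  e = -1
  a + b + c + d + e = -5
  16a + 8b + 4c + 2d + e = -65
  81a + 27b + 9c + 3d + e = -295
  256a + 64b + 16c + 4d + e = -881
Solving the system yields a = -3, b = -1, c = -4, d = 4, e = -1.
So P(s) = -3s⁴ - s³ - 4s² + 4s - 1.
Check: P(3) = -295. ✓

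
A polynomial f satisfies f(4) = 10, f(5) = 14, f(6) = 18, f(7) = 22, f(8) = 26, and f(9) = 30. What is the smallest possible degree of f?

1

Forward differences of the values at x = 4, 5, 6, 7, 8, 9:
  f  : 10  14  18  22  26  30
  Δ  : 4  4  4  4  4
  Δ^2: 0  0  0  0
  Δ^3: 0  0  0
  Δ^4: 0  0
  Δ^5: 0
The first differences are constant (4) and nonzero, while all higher differences vanish, so the minimal degree is 1.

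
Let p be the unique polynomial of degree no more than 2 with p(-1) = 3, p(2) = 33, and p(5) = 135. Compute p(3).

Write p(t) = at^2 + bt + c. Substituting each data point gives a linear system:
  a - b + c = 3
  4a + 2b + c = 33
  25a + 5b + c = 135
Solving the system yields a = 4, b = 6, c = 5.
So p(t) = 4t² + 6t + 5.
Then p(3) = 59.

59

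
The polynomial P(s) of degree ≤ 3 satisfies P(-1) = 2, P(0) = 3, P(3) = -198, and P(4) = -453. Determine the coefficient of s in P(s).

2

Write P(s) = as^3 + bs^2 + cs + d. Substituting each data point gives a linear system:
  -a + b - c + d = 2
  d = 3
  27a + 9b + 3c + d = -198
  64a + 16b + 4c + d = -453
Solving the system yields a = -6, b = -5, c = 2, d = 3.
So P(s) = -6s^3 - 5s^2 + 2s + 3.
The coefficient of s is 2.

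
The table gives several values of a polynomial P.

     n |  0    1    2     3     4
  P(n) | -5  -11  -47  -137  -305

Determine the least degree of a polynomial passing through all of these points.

3

Forward differences of the values at n = 0, 1, 2, 3, 4:
  P  : -5  -11  -47  -137  -305
  Δ  : -6  -36  -90  -168
  Δ^2: -30  -54  -78
  Δ^3: -24  -24
  Δ^4: 0
The third differences are constant (-24) and nonzero, while all higher differences vanish, so the minimal degree is 3.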